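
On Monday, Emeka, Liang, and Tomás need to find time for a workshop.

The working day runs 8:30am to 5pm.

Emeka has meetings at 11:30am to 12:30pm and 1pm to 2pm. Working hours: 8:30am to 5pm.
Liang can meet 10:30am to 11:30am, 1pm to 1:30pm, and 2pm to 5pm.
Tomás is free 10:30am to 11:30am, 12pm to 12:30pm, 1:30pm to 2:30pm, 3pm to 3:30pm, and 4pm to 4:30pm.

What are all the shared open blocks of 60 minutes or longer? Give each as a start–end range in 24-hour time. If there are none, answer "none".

10:30–11:30

Emeka free within 08:30–17:00: 08:30–11:30, 12:30–13:00, 14:00–17:00.
Emeka ∩ Liang: 10:30–11:30, 14:00–17:00.
Emeka ∩ Liang ∩ Tomás: 10:30–11:30, 14:00–14:30, 15:00–15:30, 16:00–16:30.
Windows ≥ 60 min: 10:30–11:30.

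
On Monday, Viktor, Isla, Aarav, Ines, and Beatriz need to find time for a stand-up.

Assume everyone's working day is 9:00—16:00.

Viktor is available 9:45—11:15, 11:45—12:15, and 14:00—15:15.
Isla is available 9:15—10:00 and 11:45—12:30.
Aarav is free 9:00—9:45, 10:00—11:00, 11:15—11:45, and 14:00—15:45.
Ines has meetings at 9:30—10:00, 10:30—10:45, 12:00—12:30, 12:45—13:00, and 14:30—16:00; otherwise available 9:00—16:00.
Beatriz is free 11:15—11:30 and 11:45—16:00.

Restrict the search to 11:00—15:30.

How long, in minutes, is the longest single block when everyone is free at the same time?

0 minutes

Ines free within 09:00–16:00: 09:00–09:30, 10:00–10:30, 10:45–12:00, 12:30–12:45, 13:00–14:30.
Viktor ∩ Isla: 09:45–10:00, 11:45–12:15.
Viktor ∩ Isla ∩ Aarav: (none).
Viktor ∩ Isla ∩ Aarav ∩ Ines: (none).
Viktor ∩ Isla ∩ Aarav ∩ Ines ∩ Beatriz: (none).
Restricted to 11:00–15:30: (none).
No common window.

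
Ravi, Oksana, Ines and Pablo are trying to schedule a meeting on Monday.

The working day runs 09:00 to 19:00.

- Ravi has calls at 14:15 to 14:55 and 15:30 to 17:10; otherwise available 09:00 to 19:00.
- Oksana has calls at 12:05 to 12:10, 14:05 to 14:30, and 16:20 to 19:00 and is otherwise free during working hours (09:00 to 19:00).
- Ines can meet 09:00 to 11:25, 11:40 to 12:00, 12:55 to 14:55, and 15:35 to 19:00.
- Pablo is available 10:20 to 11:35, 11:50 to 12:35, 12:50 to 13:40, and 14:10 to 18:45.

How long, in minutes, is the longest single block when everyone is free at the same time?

Ravi free within 09:00–19:00: 09:00–14:15, 14:55–15:30, 17:10–19:00.
Oksana free within 09:00–19:00: 09:00–12:05, 12:10–14:05, 14:30–16:20.
Ravi ∩ Oksana: 09:00–12:05, 12:10–14:05, 14:55–15:30.
Ravi ∩ Oksana ∩ Ines: 09:00–11:25, 11:40–12:00, 12:55–14:05.
Ravi ∩ Oksana ∩ Ines ∩ Pablo: 10:20–11:25, 11:50–12:00, 12:55–13:40.
Common window lengths: 65, 10, 45 min; longest is 65.

65 minutes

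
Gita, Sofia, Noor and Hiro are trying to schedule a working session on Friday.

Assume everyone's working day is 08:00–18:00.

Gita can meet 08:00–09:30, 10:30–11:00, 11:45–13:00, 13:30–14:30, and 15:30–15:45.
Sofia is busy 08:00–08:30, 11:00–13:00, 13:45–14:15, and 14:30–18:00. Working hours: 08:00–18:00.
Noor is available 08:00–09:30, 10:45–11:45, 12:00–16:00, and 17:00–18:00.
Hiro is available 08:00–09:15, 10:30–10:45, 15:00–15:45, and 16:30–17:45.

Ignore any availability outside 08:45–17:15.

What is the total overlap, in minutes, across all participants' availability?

Sofia free within 08:00–18:00: 08:30–11:00, 13:00–13:45, 14:15–14:30.
Gita ∩ Sofia: 08:30–09:30, 10:30–11:00, 13:30–13:45, 14:15–14:30.
Gita ∩ Sofia ∩ Noor: 08:30–09:30, 10:45–11:00, 13:30–13:45, 14:15–14:30.
Gita ∩ Sofia ∩ Noor ∩ Hiro: 08:30–09:15.
Restricted to 08:45–17:15: 08:45–09:15.
Total common minutes: 30.

30 minutes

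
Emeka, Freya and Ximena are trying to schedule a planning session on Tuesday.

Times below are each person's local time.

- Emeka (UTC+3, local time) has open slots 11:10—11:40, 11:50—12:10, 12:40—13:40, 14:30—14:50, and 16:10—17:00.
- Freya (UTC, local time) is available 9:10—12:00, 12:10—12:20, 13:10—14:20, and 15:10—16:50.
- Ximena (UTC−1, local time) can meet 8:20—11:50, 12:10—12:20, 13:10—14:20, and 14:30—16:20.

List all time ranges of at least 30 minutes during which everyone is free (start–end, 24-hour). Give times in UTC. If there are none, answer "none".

09:40–10:40

Emeka → UTC: 08:10–08:40, 08:50–09:10, 09:40–10:40, 11:30–11:50, 13:10–14:00.
Freya → UTC: 09:10–12:00, 12:10–12:20, 13:10–14:20, 15:10–16:50.
Ximena → UTC: 09:20–12:50, 13:10–13:20, 14:10–15:20, 15:30–17:20.
Emeka ∩ Freya: 09:40–10:40, 11:30–11:50, 13:10–14:00.
Emeka ∩ Freya ∩ Ximena: 09:40–10:40, 11:30–11:50, 13:10–13:20.
Windows ≥ 30 min: 09:40–10:40.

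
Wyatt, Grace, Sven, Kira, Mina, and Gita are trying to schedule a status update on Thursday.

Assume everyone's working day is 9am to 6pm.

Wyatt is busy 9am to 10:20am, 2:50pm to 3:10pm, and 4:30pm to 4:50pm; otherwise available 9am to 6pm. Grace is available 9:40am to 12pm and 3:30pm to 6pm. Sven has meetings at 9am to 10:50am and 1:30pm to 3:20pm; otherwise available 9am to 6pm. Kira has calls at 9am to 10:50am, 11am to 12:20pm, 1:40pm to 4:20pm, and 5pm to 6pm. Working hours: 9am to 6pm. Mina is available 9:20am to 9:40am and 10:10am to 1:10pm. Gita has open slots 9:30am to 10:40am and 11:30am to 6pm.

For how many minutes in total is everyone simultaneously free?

Wyatt free within 09:00–18:00: 10:20–14:50, 15:10–16:30, 16:50–18:00.
Sven free within 09:00–18:00: 10:50–13:30, 15:20–18:00.
Kira free within 09:00–18:00: 10:50–11:00, 12:20–13:40, 16:20–17:00.
Wyatt ∩ Grace: 10:20–12:00, 15:30–16:30, 16:50–18:00.
Wyatt ∩ Grace ∩ Sven: 10:50–12:00, 15:30–16:30, 16:50–18:00.
Wyatt ∩ Grace ∩ Sven ∩ Kira: 10:50–11:00, 16:20–16:30, 16:50–17:00.
Wyatt ∩ Grace ∩ Sven ∩ Kira ∩ Mina: 10:50–11:00.
Wyatt ∩ Grace ∩ Sven ∩ Kira ∩ Mina ∩ Gita: (none).
Total common minutes: 0.

0 minutes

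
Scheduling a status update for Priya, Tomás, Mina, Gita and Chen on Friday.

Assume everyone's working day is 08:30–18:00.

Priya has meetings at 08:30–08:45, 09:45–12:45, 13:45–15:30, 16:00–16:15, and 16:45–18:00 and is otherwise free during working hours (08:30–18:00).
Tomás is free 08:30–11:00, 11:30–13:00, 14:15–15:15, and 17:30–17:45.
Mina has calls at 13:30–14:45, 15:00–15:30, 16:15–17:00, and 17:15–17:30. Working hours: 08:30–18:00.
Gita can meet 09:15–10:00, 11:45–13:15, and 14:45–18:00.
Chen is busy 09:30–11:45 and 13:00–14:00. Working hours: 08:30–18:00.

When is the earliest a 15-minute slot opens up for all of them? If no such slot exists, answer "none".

Priya free within 08:30–18:00: 08:45–09:45, 12:45–13:45, 15:30–16:00, 16:15–16:45.
Mina free within 08:30–18:00: 08:30–13:30, 14:45–15:00, 15:30–16:15, 17:00–17:15, 17:30–18:00.
Chen free within 08:30–18:00: 08:30–09:30, 11:45–13:00, 14:00–18:00.
Priya ∩ Tomás: 08:45–09:45, 12:45–13:00.
Priya ∩ Tomás ∩ Mina: 08:45–09:45, 12:45–13:00.
Priya ∩ Tomás ∩ Mina ∩ Gita: 09:15–09:45, 12:45–13:00.
Priya ∩ Tomás ∩ Mina ∩ Gita ∩ Chen: 09:15–09:30, 12:45–13:00.
Windows ≥ 15 min: 09:15–09:30, 12:45–13:00.
Earliest such window starts at 09:15.

09:15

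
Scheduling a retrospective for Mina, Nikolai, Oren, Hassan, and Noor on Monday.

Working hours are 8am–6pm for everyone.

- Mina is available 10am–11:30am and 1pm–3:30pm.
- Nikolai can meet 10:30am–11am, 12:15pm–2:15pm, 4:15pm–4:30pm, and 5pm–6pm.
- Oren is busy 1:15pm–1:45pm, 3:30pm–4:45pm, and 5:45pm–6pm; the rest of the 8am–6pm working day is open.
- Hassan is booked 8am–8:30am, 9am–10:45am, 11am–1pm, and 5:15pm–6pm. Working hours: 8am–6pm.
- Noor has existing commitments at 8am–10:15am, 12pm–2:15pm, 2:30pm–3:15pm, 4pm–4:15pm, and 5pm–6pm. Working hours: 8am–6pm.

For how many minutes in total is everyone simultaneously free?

15 minutes

Oren free within 08:00–18:00: 08:00–13:15, 13:45–15:30, 16:45–17:45.
Hassan free within 08:00–18:00: 08:30–09:00, 10:45–11:00, 13:00–17:15.
Noor free within 08:00–18:00: 10:15–12:00, 14:15–14:30, 15:15–16:00, 16:15–17:00.
Mina ∩ Nikolai: 10:30–11:00, 13:00–14:15.
Mina ∩ Nikolai ∩ Oren: 10:30–11:00, 13:00–13:15, 13:45–14:15.
Mina ∩ Nikolai ∩ Oren ∩ Hassan: 10:45–11:00, 13:00–13:15, 13:45–14:15.
Mina ∩ Nikolai ∩ Oren ∩ Hassan ∩ Noor: 10:45–11:00.
Total common minutes: 15.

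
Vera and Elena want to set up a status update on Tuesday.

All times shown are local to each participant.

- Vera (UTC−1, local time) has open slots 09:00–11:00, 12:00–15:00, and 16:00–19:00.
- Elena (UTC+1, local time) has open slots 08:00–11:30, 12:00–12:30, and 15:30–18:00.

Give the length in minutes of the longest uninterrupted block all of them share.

90 minutes

Vera → UTC: 10:00–12:00, 13:00–16:00, 17:00–20:00.
Elena → UTC: 07:00–10:30, 11:00–11:30, 14:30–17:00.
Vera ∩ Elena: 10:00–10:30, 11:00–11:30, 14:30–16:00.
Common window lengths: 30, 30, 90 min; longest is 90.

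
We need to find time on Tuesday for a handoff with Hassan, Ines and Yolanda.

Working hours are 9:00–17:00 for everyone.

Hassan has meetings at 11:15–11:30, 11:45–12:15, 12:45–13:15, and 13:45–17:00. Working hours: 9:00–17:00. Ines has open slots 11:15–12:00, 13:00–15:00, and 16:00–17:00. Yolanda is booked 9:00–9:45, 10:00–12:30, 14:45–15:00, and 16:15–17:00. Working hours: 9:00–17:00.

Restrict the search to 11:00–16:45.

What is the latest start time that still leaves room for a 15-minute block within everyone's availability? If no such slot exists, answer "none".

Hassan free within 09:00–17:00: 09:00–11:15, 11:30–11:45, 12:15–12:45, 13:15–13:45.
Yolanda free within 09:00–17:00: 09:45–10:00, 12:30–14:45, 15:00–16:15.
Hassan ∩ Ines: 11:30–11:45, 13:15–13:45.
Hassan ∩ Ines ∩ Yolanda: 13:15–13:45.
Restricted to 11:00–16:45: 13:15–13:45.
Windows ≥ 15 min: 13:15–13:45.
Latest start in the last window 13:15–13:45 is 13:45 − 15 min = 13:30.

13:30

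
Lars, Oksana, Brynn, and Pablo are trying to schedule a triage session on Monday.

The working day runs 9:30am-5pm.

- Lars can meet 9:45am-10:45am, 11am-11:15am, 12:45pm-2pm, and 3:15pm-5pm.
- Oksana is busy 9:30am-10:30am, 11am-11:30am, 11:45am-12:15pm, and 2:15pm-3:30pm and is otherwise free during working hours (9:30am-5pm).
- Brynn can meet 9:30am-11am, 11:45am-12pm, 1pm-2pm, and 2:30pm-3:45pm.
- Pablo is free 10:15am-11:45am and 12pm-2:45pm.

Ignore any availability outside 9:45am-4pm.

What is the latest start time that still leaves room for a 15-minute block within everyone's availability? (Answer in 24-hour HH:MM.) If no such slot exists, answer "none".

Oksana free within 09:30–17:00: 10:30–11:00, 11:30–11:45, 12:15–14:15, 15:30–17:00.
Lars ∩ Oksana: 10:30–10:45, 12:45–14:00, 15:30–17:00.
Lars ∩ Oksana ∩ Brynn: 10:30–10:45, 13:00–14:00, 15:30–15:45.
Lars ∩ Oksana ∩ Brynn ∩ Pablo: 10:30–10:45, 13:00–14:00.
Restricted to 09:45–16:00: 10:30–10:45, 13:00–14:00.
Windows ≥ 15 min: 10:30–10:45, 13:00–14:00.
Latest start in the last window 13:00–14:00 is 14:00 − 15 min = 13:45.

13:45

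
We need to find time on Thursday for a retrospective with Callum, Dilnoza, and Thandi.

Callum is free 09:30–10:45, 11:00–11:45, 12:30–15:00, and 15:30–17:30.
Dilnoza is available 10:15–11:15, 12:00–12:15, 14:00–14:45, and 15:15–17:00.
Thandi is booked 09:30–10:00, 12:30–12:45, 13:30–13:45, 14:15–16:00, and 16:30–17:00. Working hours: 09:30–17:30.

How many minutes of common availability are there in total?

Thandi free within 09:30–17:30: 10:00–12:30, 12:45–13:30, 13:45–14:15, 16:00–16:30, 17:00–17:30.
Callum ∩ Dilnoza: 10:15–10:45, 11:00–11:15, 14:00–14:45, 15:30–17:00.
Callum ∩ Dilnoza ∩ Thandi: 10:15–10:45, 11:00–11:15, 14:00–14:15, 16:00–16:30.
Total common minutes: 30 + 15 + 15 + 30 = 90.

90 minutes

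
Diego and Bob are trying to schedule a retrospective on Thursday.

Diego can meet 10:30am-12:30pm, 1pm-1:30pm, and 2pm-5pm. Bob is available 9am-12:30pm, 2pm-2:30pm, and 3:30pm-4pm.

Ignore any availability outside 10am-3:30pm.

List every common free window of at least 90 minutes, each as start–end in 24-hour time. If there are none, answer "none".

Diego ∩ Bob: 10:30–12:30, 14:00–14:30, 15:30–16:00.
Restricted to 10:00–15:30: 10:30–12:30, 14:00–14:30.
Windows ≥ 90 min: 10:30–12:30.

10:30–12:30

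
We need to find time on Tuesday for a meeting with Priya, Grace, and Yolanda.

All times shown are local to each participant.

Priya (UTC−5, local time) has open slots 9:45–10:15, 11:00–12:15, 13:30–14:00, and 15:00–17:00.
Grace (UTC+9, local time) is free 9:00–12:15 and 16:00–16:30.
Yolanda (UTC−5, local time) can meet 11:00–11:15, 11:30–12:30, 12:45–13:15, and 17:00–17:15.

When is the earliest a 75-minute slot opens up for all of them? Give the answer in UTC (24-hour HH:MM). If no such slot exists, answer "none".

none

Priya → UTC: 14:45–15:15, 16:00–17:15, 18:30–19:00, 20:00–22:00.
Grace → UTC: 00:00–03:15, 07:00–07:30.
Yolanda → UTC: 16:00–16:15, 16:30–17:30, 17:45–18:15, 22:00–22:15.
Priya ∩ Grace: (none).
Priya ∩ Grace ∩ Yolanda: (none).
Windows ≥ 75 min: (none).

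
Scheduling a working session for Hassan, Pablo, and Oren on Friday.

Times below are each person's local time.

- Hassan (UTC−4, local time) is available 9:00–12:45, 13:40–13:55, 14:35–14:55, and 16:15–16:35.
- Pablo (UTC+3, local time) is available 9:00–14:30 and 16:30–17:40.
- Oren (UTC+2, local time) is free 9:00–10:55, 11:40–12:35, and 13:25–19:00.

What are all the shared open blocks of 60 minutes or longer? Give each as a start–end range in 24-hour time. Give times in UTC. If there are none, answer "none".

Hassan → UTC: 13:00–16:45, 17:40–17:55, 18:35–18:55, 20:15–20:35.
Pablo → UTC: 06:00–11:30, 13:30–14:40.
Oren → UTC: 07:00–08:55, 09:40–10:35, 11:25–17:00.
Hassan ∩ Pablo: 13:30–14:40.
Hassan ∩ Pablo ∩ Oren: 13:30–14:40.
Windows ≥ 60 min: 13:30–14:40.

13:30–14:40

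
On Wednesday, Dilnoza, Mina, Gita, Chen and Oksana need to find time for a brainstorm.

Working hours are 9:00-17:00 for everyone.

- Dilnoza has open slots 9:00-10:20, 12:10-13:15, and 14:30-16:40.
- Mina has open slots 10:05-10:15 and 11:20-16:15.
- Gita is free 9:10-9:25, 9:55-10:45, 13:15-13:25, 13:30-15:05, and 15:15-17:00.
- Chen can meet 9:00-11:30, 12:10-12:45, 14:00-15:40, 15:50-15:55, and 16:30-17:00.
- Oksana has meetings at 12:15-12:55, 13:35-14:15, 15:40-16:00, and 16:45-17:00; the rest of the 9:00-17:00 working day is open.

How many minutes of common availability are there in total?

70 minutes

Oksana free within 09:00–17:00: 09:00–12:15, 12:55–13:35, 14:15–15:40, 16:00–16:45.
Dilnoza ∩ Mina: 10:05–10:15, 12:10–13:15, 14:30–16:15.
Dilnoza ∩ Mina ∩ Gita: 10:05–10:15, 14:30–15:05, 15:15–16:15.
Dilnoza ∩ Mina ∩ Gita ∩ Chen: 10:05–10:15, 14:30–15:05, 15:15–15:40, 15:50–15:55.
Dilnoza ∩ Mina ∩ Gita ∩ Chen ∩ Oksana: 10:05–10:15, 14:30–15:05, 15:15–15:40.
Total common minutes: 10 + 35 + 25 = 70.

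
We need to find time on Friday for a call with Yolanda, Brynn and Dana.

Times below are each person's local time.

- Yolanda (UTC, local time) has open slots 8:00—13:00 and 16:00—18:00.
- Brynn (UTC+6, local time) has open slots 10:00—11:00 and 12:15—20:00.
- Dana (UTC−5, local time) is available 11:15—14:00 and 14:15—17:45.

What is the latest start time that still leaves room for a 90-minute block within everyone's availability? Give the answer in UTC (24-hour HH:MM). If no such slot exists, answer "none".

Yolanda → UTC: 08:00–13:00, 16:00–18:00.
Brynn → UTC: 04:00–05:00, 06:15–14:00.
Dana → UTC: 16:15–19:00, 19:15–22:45.
Yolanda ∩ Brynn: 08:00–13:00.
Yolanda ∩ Brynn ∩ Dana: (none).
Windows ≥ 90 min: (none).

none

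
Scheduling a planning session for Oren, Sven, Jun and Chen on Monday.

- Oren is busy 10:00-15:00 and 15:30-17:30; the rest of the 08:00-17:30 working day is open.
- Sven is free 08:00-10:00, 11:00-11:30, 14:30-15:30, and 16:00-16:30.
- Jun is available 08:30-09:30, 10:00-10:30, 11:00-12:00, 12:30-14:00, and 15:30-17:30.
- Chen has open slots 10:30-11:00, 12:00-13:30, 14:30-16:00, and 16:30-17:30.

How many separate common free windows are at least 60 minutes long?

Oren free within 08:00–17:30: 08:00–10:00, 15:00–15:30.
Oren ∩ Sven: 08:00–10:00, 15:00–15:30.
Oren ∩ Sven ∩ Jun: 08:30–09:30.
Oren ∩ Sven ∩ Jun ∩ Chen: (none).
Windows ≥ 60 min: (none).
That's 0 windows.

0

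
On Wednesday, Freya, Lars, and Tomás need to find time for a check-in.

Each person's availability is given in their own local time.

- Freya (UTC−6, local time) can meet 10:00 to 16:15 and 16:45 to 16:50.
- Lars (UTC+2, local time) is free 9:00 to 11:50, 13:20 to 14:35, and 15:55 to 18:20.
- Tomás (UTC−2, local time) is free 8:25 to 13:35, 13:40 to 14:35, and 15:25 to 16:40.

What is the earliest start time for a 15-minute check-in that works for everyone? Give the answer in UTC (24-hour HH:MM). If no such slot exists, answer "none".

Freya → UTC: 16:00–22:15, 22:45–22:50.
Lars → UTC: 07:00–09:50, 11:20–12:35, 13:55–16:20.
Tomás → UTC: 10:25–15:35, 15:40–16:35, 17:25–18:40.
Freya ∩ Lars: 16:00–16:20.
Freya ∩ Lars ∩ Tomás: 16:00–16:20.
Windows ≥ 15 min: 16:00–16:20.
Earliest such window starts at 16:00.

16:00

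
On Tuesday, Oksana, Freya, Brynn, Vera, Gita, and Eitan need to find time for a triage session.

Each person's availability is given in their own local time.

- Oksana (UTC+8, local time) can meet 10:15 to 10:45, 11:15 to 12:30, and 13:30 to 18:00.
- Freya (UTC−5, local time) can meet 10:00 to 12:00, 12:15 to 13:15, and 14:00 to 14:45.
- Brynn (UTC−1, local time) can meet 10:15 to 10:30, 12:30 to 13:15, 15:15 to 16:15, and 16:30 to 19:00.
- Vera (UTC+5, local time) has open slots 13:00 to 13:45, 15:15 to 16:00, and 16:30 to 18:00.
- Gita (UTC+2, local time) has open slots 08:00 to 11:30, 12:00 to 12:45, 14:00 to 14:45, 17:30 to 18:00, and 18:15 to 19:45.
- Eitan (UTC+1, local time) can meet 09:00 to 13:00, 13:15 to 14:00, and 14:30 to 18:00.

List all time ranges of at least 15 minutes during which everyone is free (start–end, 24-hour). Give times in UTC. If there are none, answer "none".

Oksana → UTC: 02:15–02:45, 03:15–04:30, 05:30–10:00.
Freya → UTC: 15:00–17:00, 17:15–18:15, 19:00–19:45.
Brynn → UTC: 11:15–11:30, 13:30–14:15, 16:15–17:15, 17:30–20:00.
Vera → UTC: 08:00–08:45, 10:15–11:00, 11:30–13:00.
Gita → UTC: 06:00–09:30, 10:00–10:45, 12:00–12:45, 15:30–16:00, 16:15–17:45.
Eitan → UTC: 08:00–12:00, 12:15–13:00, 13:30–17:00.
Oksana ∩ Freya: (none).
Oksana ∩ Freya ∩ Brynn: (none).
Oksana ∩ Freya ∩ Brynn ∩ Vera: (none).
Oksana ∩ Freya ∩ Brynn ∩ Vera ∩ Gita: (none).
Oksana ∩ Freya ∩ Brynn ∩ Vera ∩ Gita ∩ Eitan: (none).
Windows ≥ 15 min: (none).

none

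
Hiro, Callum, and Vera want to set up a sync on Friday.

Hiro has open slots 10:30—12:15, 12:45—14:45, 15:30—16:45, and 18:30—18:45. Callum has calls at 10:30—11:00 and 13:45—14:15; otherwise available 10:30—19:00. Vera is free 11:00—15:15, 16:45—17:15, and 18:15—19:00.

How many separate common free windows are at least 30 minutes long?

3

Callum free within 10:30–19:00: 11:00–13:45, 14:15–19:00.
Hiro ∩ Callum: 11:00–12:15, 12:45–13:45, 14:15–14:45, 15:30–16:45, 18:30–18:45.
Hiro ∩ Callum ∩ Vera: 11:00–12:15, 12:45–13:45, 14:15–14:45, 18:30–18:45.
Windows ≥ 30 min: 11:00–12:15, 12:45–13:45, 14:15–14:45.
That's 3 windows.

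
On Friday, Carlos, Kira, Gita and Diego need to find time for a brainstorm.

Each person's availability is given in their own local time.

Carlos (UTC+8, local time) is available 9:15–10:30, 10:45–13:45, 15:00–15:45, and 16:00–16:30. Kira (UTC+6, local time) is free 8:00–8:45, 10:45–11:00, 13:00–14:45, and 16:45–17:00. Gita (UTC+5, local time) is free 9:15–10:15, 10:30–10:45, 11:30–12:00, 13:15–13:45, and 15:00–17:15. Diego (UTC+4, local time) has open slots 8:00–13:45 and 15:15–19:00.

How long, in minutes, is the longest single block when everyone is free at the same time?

Carlos → UTC: 01:15–02:30, 02:45–05:45, 07:00–07:45, 08:00–08:30.
Kira → UTC: 02:00–02:45, 04:45–05:00, 07:00–08:45, 10:45–11:00.
Gita → UTC: 04:15–05:15, 05:30–05:45, 06:30–07:00, 08:15–08:45, 10:00–12:15.
Diego → UTC: 04:00–09:45, 11:15–15:00.
Carlos ∩ Kira: 02:00–02:30, 04:45–05:00, 07:00–07:45, 08:00–08:30.
Carlos ∩ Kira ∩ Gita: 04:45–05:00, 08:15–08:30.
Carlos ∩ Kira ∩ Gita ∩ Diego: 04:45–05:00, 08:15–08:30.
Common window lengths: 15, 15 min; longest is 15.

15 minutes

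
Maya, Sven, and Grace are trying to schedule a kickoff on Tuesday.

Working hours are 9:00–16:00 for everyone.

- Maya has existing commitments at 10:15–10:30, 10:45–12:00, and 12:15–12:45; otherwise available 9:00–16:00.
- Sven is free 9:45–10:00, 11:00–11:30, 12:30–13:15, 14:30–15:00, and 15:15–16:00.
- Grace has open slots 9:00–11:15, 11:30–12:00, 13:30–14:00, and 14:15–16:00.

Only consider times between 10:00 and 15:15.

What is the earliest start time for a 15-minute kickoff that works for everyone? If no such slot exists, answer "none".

14:30

Maya free within 09:00–16:00: 09:00–10:15, 10:30–10:45, 12:00–12:15, 12:45–16:00.
Maya ∩ Sven: 09:45–10:00, 12:45–13:15, 14:30–15:00, 15:15–16:00.
Maya ∩ Sven ∩ Grace: 09:45–10:00, 14:30–15:00, 15:15–16:00.
Restricted to 10:00–15:15: 14:30–15:00.
Windows ≥ 15 min: 14:30–15:00.
Earliest such window starts at 14:30.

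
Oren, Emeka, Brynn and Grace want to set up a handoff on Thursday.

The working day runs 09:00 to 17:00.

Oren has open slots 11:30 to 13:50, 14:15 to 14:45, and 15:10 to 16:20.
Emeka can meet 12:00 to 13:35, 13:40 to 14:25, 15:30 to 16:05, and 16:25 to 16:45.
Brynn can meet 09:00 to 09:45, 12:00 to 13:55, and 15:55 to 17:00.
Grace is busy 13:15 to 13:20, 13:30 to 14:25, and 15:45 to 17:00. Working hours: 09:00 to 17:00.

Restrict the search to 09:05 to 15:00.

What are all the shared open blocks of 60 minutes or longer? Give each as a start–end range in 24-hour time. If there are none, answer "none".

Grace free within 09:00–17:00: 09:00–13:15, 13:20–13:30, 14:25–15:45.
Oren ∩ Emeka: 12:00–13:35, 13:40–13:50, 14:15–14:25, 15:30–16:05.
Oren ∩ Emeka ∩ Brynn: 12:00–13:35, 13:40–13:50, 15:55–16:05.
Oren ∩ Emeka ∩ Brynn ∩ Grace: 12:00–13:15, 13:20–13:30.
Restricted to 09:05–15:00: 12:00–13:15, 13:20–13:30.
Windows ≥ 60 min: 12:00–13:15.

12:00–13:15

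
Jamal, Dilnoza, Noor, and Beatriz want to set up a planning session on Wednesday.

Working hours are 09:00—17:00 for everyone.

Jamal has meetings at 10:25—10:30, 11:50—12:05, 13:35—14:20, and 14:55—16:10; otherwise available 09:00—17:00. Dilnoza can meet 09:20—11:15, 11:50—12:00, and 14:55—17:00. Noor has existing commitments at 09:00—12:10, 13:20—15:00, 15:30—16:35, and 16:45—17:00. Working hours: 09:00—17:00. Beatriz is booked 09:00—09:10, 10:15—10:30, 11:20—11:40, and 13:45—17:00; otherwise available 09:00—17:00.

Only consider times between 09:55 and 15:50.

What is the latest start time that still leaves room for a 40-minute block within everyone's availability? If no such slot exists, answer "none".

Jamal free within 09:00–17:00: 09:00–10:25, 10:30–11:50, 12:05–13:35, 14:20–14:55, 16:10–17:00.
Noor free within 09:00–17:00: 12:10–13:20, 15:00–15:30, 16:35–16:45.
Beatriz free within 09:00–17:00: 09:10–10:15, 10:30–11:20, 11:40–13:45.
Jamal ∩ Dilnoza: 09:20–10:25, 10:30–11:15, 16:10–17:00.
Jamal ∩ Dilnoza ∩ Noor: 16:35–16:45.
Jamal ∩ Dilnoza ∩ Noor ∩ Beatriz: (none).
Restricted to 09:55–15:50: (none).
Windows ≥ 40 min: (none).

none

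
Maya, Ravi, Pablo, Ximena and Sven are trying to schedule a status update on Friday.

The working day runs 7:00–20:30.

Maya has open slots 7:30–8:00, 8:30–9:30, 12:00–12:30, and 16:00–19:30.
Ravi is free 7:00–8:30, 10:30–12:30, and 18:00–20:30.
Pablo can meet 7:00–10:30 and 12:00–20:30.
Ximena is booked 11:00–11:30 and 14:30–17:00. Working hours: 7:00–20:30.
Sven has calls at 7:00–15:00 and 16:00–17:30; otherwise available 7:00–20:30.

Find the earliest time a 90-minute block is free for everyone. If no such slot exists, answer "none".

Ximena free within 07:00–20:30: 07:00–11:00, 11:30–14:30, 17:00–20:30.
Sven free within 07:00–20:30: 15:00–16:00, 17:30–20:30.
Maya ∩ Ravi: 07:30–08:00, 12:00–12:30, 18:00–19:30.
Maya ∩ Ravi ∩ Pablo: 07:30–08:00, 12:00–12:30, 18:00–19:30.
Maya ∩ Ravi ∩ Pablo ∩ Ximena: 07:30–08:00, 12:00–12:30, 18:00–19:30.
Maya ∩ Ravi ∩ Pablo ∩ Ximena ∩ Sven: 18:00–19:30.
Windows ≥ 90 min: 18:00–19:30.
Earliest such window starts at 18:00.

18:00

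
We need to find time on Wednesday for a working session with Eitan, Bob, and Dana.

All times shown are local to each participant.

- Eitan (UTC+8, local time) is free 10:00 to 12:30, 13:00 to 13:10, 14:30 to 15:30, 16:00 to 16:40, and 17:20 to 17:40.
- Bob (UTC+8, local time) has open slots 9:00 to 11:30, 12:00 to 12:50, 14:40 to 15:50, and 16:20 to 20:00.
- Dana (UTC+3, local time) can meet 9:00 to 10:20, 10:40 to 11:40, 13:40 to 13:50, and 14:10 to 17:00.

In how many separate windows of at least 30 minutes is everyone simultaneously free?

1

Eitan → UTC: 02:00–04:30, 05:00–05:10, 06:30–07:30, 08:00–08:40, 09:20–09:40.
Bob → UTC: 01:00–03:30, 04:00–04:50, 06:40–07:50, 08:20–12:00.
Dana → UTC: 06:00–07:20, 07:40–08:40, 10:40–10:50, 11:10–14:00.
Eitan ∩ Bob: 02:00–03:30, 04:00–04:30, 06:40–07:30, 08:20–08:40, 09:20–09:40.
Eitan ∩ Bob ∩ Dana: 06:40–07:20, 08:20–08:40.
Windows ≥ 30 min: 06:40–07:20.
That's 1 window.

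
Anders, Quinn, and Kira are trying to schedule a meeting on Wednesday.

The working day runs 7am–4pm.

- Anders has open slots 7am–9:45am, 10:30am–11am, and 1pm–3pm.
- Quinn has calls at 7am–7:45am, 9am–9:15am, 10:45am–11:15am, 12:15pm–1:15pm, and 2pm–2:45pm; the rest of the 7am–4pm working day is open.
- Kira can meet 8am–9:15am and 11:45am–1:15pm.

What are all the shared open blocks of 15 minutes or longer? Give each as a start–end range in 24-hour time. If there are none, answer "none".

Quinn free within 07:00–16:00: 07:45–09:00, 09:15–10:45, 11:15–12:15, 13:15–14:00, 14:45–16:00.
Anders ∩ Quinn: 07:45–09:00, 09:15–09:45, 10:30–10:45, 13:15–14:00, 14:45–15:00.
Anders ∩ Quinn ∩ Kira: 08:00–09:00.
Windows ≥ 15 min: 08:00–09:00.

08:00–09:00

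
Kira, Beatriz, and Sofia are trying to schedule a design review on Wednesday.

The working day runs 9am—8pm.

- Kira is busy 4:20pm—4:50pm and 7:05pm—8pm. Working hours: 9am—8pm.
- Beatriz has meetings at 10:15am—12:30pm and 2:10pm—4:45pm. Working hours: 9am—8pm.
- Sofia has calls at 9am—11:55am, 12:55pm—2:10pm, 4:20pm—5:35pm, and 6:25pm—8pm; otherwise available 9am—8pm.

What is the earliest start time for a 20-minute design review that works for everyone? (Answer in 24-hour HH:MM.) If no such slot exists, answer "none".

Kira free within 09:00–20:00: 09:00–16:20, 16:50–19:05.
Beatriz free within 09:00–20:00: 09:00–10:15, 12:30–14:10, 16:45–20:00.
Sofia free within 09:00–20:00: 11:55–12:55, 14:10–16:20, 17:35–18:25.
Kira ∩ Beatriz: 09:00–10:15, 12:30–14:10, 16:50–19:05.
Kira ∩ Beatriz ∩ Sofia: 12:30–12:55, 17:35–18:25.
Windows ≥ 20 min: 12:30–12:55, 17:35–18:25.
Earliest such window starts at 12:30.

12:30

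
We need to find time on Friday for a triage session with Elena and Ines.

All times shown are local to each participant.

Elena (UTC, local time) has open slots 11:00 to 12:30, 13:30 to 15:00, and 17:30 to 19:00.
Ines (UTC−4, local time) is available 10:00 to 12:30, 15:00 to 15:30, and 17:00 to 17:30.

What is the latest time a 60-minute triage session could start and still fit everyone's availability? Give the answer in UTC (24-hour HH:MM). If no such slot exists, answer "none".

Elena → UTC: 11:00–12:30, 13:30–15:00, 17:30–19:00.
Ines → UTC: 14:00–16:30, 19:00–19:30, 21:00–21:30.
Elena ∩ Ines: 14:00–15:00.
Windows ≥ 60 min: 14:00–15:00.
Latest start in the last window 14:00–15:00 is 15:00 − 60 min = 14:00.

14:00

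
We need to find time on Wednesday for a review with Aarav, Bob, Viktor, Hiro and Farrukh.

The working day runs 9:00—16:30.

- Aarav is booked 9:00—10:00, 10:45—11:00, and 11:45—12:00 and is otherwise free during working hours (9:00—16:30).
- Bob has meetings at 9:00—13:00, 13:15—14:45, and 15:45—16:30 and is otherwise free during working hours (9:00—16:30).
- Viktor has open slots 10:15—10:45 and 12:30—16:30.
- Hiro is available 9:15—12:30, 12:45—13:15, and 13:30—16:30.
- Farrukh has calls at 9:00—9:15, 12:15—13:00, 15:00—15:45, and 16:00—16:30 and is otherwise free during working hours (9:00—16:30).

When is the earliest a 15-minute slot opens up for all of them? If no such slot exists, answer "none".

Aarav free within 09:00–16:30: 10:00–10:45, 11:00–11:45, 12:00–16:30.
Bob free within 09:00–16:30: 13:00–13:15, 14:45–15:45.
Farrukh free within 09:00–16:30: 09:15–12:15, 13:00–15:00, 15:45–16:00.
Aarav ∩ Bob: 13:00–13:15, 14:45–15:45.
Aarav ∩ Bob ∩ Viktor: 13:00–13:15, 14:45–15:45.
Aarav ∩ Bob ∩ Viktor ∩ Hiro: 13:00–13:15, 14:45–15:45.
Aarav ∩ Bob ∩ Viktor ∩ Hiro ∩ Farrukh: 13:00–13:15, 14:45–15:00.
Windows ≥ 15 min: 13:00–13:15, 14:45–15:00.
Earliest such window starts at 13:00.

13:00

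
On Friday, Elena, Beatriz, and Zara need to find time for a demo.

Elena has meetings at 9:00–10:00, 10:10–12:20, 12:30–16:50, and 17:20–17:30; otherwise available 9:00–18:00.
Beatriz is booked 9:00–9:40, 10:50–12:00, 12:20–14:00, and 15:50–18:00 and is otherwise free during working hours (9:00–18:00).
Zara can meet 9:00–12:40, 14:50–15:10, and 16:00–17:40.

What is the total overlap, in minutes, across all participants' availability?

10 minutes

Elena free within 09:00–18:00: 10:00–10:10, 12:20–12:30, 16:50–17:20, 17:30–18:00.
Beatriz free within 09:00–18:00: 09:40–10:50, 12:00–12:20, 14:00–15:50.
Elena ∩ Beatriz: 10:00–10:10.
Elena ∩ Beatriz ∩ Zara: 10:00–10:10.
Total common minutes: 10.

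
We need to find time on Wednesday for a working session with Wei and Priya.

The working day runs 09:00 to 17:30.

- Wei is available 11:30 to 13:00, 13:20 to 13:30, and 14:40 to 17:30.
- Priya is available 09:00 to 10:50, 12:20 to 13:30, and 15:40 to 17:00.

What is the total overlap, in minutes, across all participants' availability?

Wei ∩ Priya: 12:20–13:00, 13:20–13:30, 15:40–17:00.
Total common minutes: 40 + 10 + 80 = 130.

130 minutes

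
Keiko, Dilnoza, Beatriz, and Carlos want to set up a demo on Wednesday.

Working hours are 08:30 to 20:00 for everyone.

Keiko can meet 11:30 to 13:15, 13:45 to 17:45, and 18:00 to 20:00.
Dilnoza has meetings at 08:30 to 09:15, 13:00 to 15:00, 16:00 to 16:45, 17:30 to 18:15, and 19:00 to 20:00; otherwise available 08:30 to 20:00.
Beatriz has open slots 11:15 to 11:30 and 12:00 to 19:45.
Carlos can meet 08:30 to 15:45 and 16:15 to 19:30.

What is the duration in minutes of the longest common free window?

Dilnoza free within 08:30–20:00: 09:15–13:00, 15:00–16:00, 16:45–17:30, 18:15–19:00.
Keiko ∩ Dilnoza: 11:30–13:00, 15:00–16:00, 16:45–17:30, 18:15–19:00.
Keiko ∩ Dilnoza ∩ Beatriz: 12:00–13:00, 15:00–16:00, 16:45–17:30, 18:15–19:00.
Keiko ∩ Dilnoza ∩ Beatriz ∩ Carlos: 12:00–13:00, 15:00–15:45, 16:45–17:30, 18:15–19:00.
Common window lengths: 60, 45, 45, 45 min; longest is 60.

60 minutes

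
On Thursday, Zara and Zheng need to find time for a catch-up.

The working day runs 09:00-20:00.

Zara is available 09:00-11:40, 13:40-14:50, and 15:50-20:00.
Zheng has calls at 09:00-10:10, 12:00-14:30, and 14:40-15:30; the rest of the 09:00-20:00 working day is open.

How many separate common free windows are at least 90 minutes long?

Zheng free within 09:00–20:00: 10:10–12:00, 14:30–14:40, 15:30–20:00.
Zara ∩ Zheng: 10:10–11:40, 14:30–14:40, 15:50–20:00.
Windows ≥ 90 min: 10:10–11:40, 15:50–20:00.
That's 2 windows.

2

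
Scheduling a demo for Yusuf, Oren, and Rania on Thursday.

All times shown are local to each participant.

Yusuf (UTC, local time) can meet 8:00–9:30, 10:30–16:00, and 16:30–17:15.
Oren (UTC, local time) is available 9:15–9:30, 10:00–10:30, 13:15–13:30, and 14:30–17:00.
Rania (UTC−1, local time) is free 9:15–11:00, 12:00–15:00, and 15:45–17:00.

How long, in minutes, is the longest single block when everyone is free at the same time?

90 minutes

Yusuf → UTC: 08:00–09:30, 10:30–16:00, 16:30–17:15.
Oren → UTC: 09:15–09:30, 10:00–10:30, 13:15–13:30, 14:30–17:00.
Rania → UTC: 10:15–12:00, 13:00–16:00, 16:45–18:00.
Yusuf ∩ Oren: 09:15–09:30, 13:15–13:30, 14:30–16:00, 16:30–17:00.
Yusuf ∩ Oren ∩ Rania: 13:15–13:30, 14:30–16:00, 16:45–17:00.
Common window lengths: 15, 90, 15 min; longest is 90.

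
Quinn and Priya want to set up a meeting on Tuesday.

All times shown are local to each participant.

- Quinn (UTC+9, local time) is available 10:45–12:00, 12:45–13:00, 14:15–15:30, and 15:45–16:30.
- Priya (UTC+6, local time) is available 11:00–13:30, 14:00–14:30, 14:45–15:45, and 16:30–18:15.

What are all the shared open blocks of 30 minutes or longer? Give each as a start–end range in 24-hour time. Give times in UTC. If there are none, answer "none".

05:15–06:30, 06:45–07:30

Quinn → UTC: 01:45–03:00, 03:45–04:00, 05:15–06:30, 06:45–07:30.
Priya → UTC: 05:00–07:30, 08:00–08:30, 08:45–09:45, 10:30–12:15.
Quinn ∩ Priya: 05:15–06:30, 06:45–07:30.
Windows ≥ 30 min: 05:15–06:30, 06:45–07:30.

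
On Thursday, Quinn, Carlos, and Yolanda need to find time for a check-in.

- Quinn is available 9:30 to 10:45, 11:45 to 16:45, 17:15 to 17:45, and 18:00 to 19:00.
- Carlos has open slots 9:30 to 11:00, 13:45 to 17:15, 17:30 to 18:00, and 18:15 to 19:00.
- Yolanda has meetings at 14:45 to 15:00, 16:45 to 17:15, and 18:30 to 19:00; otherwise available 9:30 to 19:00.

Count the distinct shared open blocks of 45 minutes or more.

Yolanda free within 09:30–19:00: 09:30–14:45, 15:00–16:45, 17:15–18:30.
Quinn ∩ Carlos: 09:30–10:45, 13:45–16:45, 17:30–17:45, 18:15–19:00.
Quinn ∩ Carlos ∩ Yolanda: 09:30–10:45, 13:45–14:45, 15:00–16:45, 17:30–17:45, 18:15–18:30.
Windows ≥ 45 min: 09:30–10:45, 13:45–14:45, 15:00–16:45.
That's 3 windows.

3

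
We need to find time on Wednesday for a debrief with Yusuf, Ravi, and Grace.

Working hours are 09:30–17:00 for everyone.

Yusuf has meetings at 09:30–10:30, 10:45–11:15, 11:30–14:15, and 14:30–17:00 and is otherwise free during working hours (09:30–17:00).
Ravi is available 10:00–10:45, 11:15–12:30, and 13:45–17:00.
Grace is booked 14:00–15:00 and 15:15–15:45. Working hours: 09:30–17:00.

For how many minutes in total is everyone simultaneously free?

Yusuf free within 09:30–17:00: 10:30–10:45, 11:15–11:30, 14:15–14:30.
Grace free within 09:30–17:00: 09:30–14:00, 15:00–15:15, 15:45–17:00.
Yusuf ∩ Ravi: 10:30–10:45, 11:15–11:30, 14:15–14:30.
Yusuf ∩ Ravi ∩ Grace: 10:30–10:45, 11:15–11:30.
Total common minutes: 15 + 15 = 30.

30 minutes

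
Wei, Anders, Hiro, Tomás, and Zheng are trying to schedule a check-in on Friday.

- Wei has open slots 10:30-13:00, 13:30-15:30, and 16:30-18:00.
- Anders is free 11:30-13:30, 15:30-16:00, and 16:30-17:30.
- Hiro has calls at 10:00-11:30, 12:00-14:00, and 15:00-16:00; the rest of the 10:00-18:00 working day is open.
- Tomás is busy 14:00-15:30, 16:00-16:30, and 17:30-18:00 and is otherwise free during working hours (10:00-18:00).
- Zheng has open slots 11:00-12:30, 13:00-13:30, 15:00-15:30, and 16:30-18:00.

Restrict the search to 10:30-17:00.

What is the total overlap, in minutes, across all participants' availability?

60 minutes

Hiro free within 10:00–18:00: 11:30–12:00, 14:00–15:00, 16:00–18:00.
Tomás free within 10:00–18:00: 10:00–14:00, 15:30–16:00, 16:30–17:30.
Wei ∩ Anders: 11:30–13:00, 16:30–17:30.
Wei ∩ Anders ∩ Hiro: 11:30–12:00, 16:30–17:30.
Wei ∩ Anders ∩ Hiro ∩ Tomás: 11:30–12:00, 16:30–17:30.
Wei ∩ Anders ∩ Hiro ∩ Tomás ∩ Zheng: 11:30–12:00, 16:30–17:30.
Restricted to 10:30–17:00: 11:30–12:00, 16:30–17:00.
Total common minutes: 30 + 30 = 60.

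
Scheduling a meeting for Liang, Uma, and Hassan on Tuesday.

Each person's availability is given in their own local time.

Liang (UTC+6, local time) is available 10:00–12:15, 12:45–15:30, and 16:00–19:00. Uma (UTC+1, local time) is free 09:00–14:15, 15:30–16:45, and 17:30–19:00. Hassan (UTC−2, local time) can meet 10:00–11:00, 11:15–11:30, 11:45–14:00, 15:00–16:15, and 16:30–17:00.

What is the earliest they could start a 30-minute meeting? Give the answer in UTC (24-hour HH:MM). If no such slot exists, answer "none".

Liang → UTC: 04:00–06:15, 06:45–09:30, 10:00–13:00.
Uma → UTC: 08:00–13:15, 14:30–15:45, 16:30–18:00.
Hassan → UTC: 12:00–13:00, 13:15–13:30, 13:45–16:00, 17:00–18:15, 18:30–19:00.
Liang ∩ Uma: 08:00–09:30, 10:00–13:00.
Liang ∩ Uma ∩ Hassan: 12:00–13:00.
Windows ≥ 30 min: 12:00–13:00.
Earliest such window starts at 12:00.

12:00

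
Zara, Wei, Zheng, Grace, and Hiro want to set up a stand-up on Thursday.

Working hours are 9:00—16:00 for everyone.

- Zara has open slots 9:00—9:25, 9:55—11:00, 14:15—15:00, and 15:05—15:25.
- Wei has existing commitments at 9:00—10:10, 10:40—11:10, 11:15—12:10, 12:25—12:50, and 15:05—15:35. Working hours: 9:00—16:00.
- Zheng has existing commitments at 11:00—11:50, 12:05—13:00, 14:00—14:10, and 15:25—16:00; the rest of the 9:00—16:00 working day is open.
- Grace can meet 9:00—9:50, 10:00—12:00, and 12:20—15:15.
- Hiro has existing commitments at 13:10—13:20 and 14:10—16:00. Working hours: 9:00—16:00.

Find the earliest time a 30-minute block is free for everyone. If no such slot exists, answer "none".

10:10

Wei free within 09:00–16:00: 10:10–10:40, 11:10–11:15, 12:10–12:25, 12:50–15:05, 15:35–16:00.
Zheng free within 09:00–16:00: 09:00–11:00, 11:50–12:05, 13:00–14:00, 14:10–15:25.
Hiro free within 09:00–16:00: 09:00–13:10, 13:20–14:10.
Zara ∩ Wei: 10:10–10:40, 14:15–15:00.
Zara ∩ Wei ∩ Zheng: 10:10–10:40, 14:15–15:00.
Zara ∩ Wei ∩ Zheng ∩ Grace: 10:10–10:40, 14:15–15:00.
Zara ∩ Wei ∩ Zheng ∩ Grace ∩ Hiro: 10:10–10:40.
Windows ≥ 30 min: 10:10–10:40.
Earliest such window starts at 10:10.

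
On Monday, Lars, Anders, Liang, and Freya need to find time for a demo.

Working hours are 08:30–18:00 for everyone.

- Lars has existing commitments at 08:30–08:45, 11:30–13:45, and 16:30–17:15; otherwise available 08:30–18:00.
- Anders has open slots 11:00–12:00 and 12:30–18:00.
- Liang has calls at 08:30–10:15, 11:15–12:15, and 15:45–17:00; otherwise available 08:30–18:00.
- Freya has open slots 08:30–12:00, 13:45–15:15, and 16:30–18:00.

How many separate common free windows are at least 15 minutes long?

3

Lars free within 08:30–18:00: 08:45–11:30, 13:45–16:30, 17:15–18:00.
Liang free within 08:30–18:00: 10:15–11:15, 12:15–15:45, 17:00–18:00.
Lars ∩ Anders: 11:00–11:30, 13:45–16:30, 17:15–18:00.
Lars ∩ Anders ∩ Liang: 11:00–11:15, 13:45–15:45, 17:15–18:00.
Lars ∩ Anders ∩ Liang ∩ Freya: 11:00–11:15, 13:45–15:15, 17:15–18:00.
Windows ≥ 15 min: 11:00–11:15, 13:45–15:15, 17:15–18:00.
That's 3 windows.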